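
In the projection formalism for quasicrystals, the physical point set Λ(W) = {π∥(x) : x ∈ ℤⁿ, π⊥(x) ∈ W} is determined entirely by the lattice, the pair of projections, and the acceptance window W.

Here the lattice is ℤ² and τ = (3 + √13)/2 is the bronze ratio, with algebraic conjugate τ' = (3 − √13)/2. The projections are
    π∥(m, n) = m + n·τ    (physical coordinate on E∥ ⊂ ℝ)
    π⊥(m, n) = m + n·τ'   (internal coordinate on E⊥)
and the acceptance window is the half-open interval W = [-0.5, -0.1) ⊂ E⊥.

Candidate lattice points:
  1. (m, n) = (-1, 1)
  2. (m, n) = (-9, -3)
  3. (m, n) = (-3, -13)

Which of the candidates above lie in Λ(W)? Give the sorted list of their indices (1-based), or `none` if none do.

none

τ' = (3−√13)/2 ≈ -0.30278.
candidate 1: (m,n)=(-1,1) → π∥ = -1+1·τ ≈ 2.30278, π⊥ = -1+1·τ' ≈ -1.30278 ∉ [-0.5, -0.1) ⇒ out
candidate 2: (m,n)=(-9,-3) → π∥ = -9-3·τ ≈ -18.90833, π⊥ = -9-3·τ' ≈ -8.09167 ∉ [-0.5, -0.1) ⇒ out
candidate 3: (m,n)=(-3,-13) → π∥ = -3-13·τ ≈ -45.93608, π⊥ = -3-13·τ' ≈ 0.93608 ∉ [-0.5, -0.1) ⇒ out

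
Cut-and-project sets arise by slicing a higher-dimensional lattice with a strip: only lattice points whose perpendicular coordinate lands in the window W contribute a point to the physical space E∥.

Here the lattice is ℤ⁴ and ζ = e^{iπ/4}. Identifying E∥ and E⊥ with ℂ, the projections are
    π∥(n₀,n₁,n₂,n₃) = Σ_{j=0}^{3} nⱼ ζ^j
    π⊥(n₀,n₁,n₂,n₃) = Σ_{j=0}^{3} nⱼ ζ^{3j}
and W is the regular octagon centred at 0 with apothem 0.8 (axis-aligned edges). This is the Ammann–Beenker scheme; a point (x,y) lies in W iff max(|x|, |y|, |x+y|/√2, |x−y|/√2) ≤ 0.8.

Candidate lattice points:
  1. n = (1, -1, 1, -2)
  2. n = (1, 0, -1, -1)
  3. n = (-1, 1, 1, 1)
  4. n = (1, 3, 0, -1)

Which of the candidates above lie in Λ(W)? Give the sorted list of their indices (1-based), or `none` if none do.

π⊥(n) = n₀ + n₁ζ³ + n₂ζ⁶ + n₃ζ⁹ where ζ = e^{iπ/4}.
#1 (1, -1, 1, -2): internal (0.292893, -3.121320); octagon support 3.121320 vs apothem 0.8 → ∉ W
#2 (1, 0, -1, -1): internal (0.292893, 0.292893); octagon support 0.414214 vs apothem 0.8 → ∈ W
#3 (-1, 1, 1, 1): internal (-1.000000, 0.414214); octagon support 1.000000 vs apothem 0.8 → ∉ W
#4 (1, 3, 0, -1): internal (-1.828427, 1.414214); octagon support 2.292893 vs apothem 0.8 → ∉ W

2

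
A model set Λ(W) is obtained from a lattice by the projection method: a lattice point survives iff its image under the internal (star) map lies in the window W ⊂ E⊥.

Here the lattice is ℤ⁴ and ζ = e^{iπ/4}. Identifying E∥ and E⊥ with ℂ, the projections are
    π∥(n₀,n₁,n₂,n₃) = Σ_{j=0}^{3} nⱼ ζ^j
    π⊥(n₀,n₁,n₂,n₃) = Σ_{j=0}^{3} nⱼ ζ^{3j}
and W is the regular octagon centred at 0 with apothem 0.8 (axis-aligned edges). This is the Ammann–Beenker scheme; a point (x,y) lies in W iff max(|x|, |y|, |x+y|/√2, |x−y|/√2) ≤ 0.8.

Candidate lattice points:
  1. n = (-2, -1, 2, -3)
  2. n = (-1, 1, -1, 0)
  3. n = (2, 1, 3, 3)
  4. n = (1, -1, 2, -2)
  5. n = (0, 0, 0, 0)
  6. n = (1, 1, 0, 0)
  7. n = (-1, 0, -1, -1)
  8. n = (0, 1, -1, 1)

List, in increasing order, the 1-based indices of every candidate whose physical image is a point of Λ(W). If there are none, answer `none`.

With ζ = e^{iπ/4} the internal vectors are ζ^0,ζ^3,ζ^6,ζ^9.
#1 (-2, -1, 2, -3): internal (-3.414214, -4.828427); octagon support 5.828427 vs apothem 0.8 → ∉ W
#2 (-1, 1, -1, 0): internal (-1.707107, 1.707107); octagon support 2.414214 vs apothem 0.8 → ∉ W
#3 (2, 1, 3, 3): internal (3.414214, -0.171573); octagon support 3.414214 vs apothem 0.8 → ∉ W
#4 (1, -1, 2, -2): internal (0.292893, -4.121320); octagon support 4.121320 vs apothem 0.8 → ∉ W
#5 (0, 0, 0, 0): internal (0.000000, 0.000000); octagon support 0.000000 vs apothem 0.8 → ∈ W
#6 (1, 1, 0, 0): internal (0.292893, 0.707107); octagon support 0.707107 vs apothem 0.8 → ∈ W
#7 (-1, 0, -1, -1): internal (-1.707107, 0.292893); octagon support 1.707107 vs apothem 0.8 → ∉ W
#8 (0, 1, -1, 1): internal (0.000000, 2.414214); octagon support 2.414214 vs apothem 0.8 → ∉ W

5, 6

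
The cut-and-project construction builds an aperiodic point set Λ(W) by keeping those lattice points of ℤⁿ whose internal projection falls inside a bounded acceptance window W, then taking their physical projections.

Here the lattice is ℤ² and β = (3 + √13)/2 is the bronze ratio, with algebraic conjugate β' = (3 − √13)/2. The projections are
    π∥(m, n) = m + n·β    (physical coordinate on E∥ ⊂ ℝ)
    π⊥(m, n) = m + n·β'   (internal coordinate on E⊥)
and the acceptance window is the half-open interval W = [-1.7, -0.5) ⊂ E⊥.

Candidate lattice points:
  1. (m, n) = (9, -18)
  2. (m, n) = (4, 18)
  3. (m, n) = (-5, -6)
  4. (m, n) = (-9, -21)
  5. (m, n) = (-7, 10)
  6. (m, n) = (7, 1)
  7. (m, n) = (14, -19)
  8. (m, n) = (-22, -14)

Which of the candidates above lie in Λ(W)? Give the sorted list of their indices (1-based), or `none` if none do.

2

Numerically β ≈ 3.30278 and β' = −1/β ≈ -0.30278.
#1 (9,-18): internal coord 9 + (-18)·β' = +14.44996; +14.44996 ∉ [-1.7, -0.5) → out
#2 (4,18): internal coord 4 + (18)·β' = -1.44996; -1.44996 ∈ [-1.7, -0.5) → IN Λ
#3 (-5,-6): internal coord -5 + (-6)·β' = -3.18335; -3.18335 ∉ [-1.7, -0.5) → out
#4 (-9,-21): internal coord -9 + (-21)·β' = -2.64171; -2.64171 ∉ [-1.7, -0.5) → out
#5 (-7,10): internal coord -7 + (10)·β' = -10.02776; -10.02776 ∉ [-1.7, -0.5) → out
#6 (7,1): internal coord 7 + (1)·β' = +6.69722; +6.69722 ∉ [-1.7, -0.5) → out
#7 (14,-19): internal coord 14 + (-19)·β' = +19.75274; +19.75274 ∉ [-1.7, -0.5) → out
#8 (-22,-14): internal coord -22 + (-14)·β' = -17.76114; -17.76114 ∉ [-1.7, -0.5) → out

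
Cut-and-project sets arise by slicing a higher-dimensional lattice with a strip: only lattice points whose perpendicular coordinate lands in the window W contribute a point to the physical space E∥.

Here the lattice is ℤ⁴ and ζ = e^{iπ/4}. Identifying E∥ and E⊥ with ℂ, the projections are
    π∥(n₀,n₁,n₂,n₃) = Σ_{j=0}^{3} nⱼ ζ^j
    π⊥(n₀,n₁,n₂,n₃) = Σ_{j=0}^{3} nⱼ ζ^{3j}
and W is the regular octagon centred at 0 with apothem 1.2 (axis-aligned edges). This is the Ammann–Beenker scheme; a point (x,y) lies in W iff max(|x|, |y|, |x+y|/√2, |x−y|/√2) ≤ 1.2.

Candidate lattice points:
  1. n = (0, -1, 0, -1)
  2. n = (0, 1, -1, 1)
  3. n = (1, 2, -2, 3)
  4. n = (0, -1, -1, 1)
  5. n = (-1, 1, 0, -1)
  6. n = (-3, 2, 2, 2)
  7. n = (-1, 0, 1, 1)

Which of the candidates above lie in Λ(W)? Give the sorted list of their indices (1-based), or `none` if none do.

With ζ = e^{iπ/4} the internal vectors are ζ^0,ζ^3,ζ^6,ζ^9.
#1 (0, -1, 0, -1): internal (0.000000, -1.414214); octagon support 1.414214 vs apothem 1.2 → ∉ W
#2 (0, 1, -1, 1): internal (0.000000, 2.414214); octagon support 2.414214 vs apothem 1.2 → ∉ W
#3 (1, 2, -2, 3): internal (1.707107, 5.535534); octagon support 5.535534 vs apothem 1.2 → ∉ W
#4 (0, -1, -1, 1): internal (1.414214, 1.000000); octagon support 1.707107 vs apothem 1.2 → ∉ W
#5 (-1, 1, 0, -1): internal (-2.414214, 0.000000); octagon support 2.414214 vs apothem 1.2 → ∉ W
#6 (-3, 2, 2, 2): internal (-3.000000, 0.828427); octagon support 3.000000 vs apothem 1.2 → ∉ W
#7 (-1, 0, 1, 1): internal (-0.292893, -0.292893); octagon support 0.414214 vs apothem 1.2 → ∈ W

7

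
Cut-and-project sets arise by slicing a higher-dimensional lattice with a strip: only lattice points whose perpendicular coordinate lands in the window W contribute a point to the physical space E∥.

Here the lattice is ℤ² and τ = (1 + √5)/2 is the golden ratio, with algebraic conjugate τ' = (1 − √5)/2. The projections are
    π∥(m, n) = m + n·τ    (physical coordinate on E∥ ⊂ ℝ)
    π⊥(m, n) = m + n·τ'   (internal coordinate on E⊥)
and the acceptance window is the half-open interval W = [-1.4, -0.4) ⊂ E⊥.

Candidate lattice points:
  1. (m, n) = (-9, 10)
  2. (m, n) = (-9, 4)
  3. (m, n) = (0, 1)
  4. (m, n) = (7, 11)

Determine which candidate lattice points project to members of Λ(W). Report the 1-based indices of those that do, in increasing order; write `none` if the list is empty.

Compute τ' = (1−√5)/2 = -0.618034, so π⊥(m,n) = m -0.618034·n.
#1 (-9,10): internal coord -9 + (10)·τ' = -15.180340; -15.180340 ∉ [-1.4, -0.4) → out
#2 (-9,4): internal coord -9 + (4)·τ' = -11.472136; -11.472136 ∉ [-1.4, -0.4) → out
#3 (0,1): internal coord 0 + (1)·τ' = -0.618034; -0.618034 ∈ [-1.4, -0.4) → IN Λ
#4 (7,11): internal coord 7 + (11)·τ' = +0.201626; +0.201626 ∉ [-1.4, -0.4) → out

3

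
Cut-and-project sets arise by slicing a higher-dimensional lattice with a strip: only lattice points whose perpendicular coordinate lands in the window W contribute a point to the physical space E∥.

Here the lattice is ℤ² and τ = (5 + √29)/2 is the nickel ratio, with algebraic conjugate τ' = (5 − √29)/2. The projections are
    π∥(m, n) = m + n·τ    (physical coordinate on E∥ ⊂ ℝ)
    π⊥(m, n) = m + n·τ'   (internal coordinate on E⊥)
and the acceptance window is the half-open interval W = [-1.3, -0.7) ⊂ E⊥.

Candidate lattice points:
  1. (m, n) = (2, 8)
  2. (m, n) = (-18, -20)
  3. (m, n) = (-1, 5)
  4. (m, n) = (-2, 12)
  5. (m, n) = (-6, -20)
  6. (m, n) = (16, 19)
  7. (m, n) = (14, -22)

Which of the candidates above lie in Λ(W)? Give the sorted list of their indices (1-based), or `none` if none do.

τ' = (5−√29)/2 ≈ -0.19258.
#1 (2,8): internal coord 2 + (8)·τ' = +0.45934; +0.45934 ∉ [-1.3, -0.7) → out
#2 (-18,-20): internal coord -18 + (-20)·τ' = -14.14835; -14.14835 ∉ [-1.3, -0.7) → out
#3 (-1,5): internal coord -1 + (5)·τ' = -1.96291; -1.96291 ∉ [-1.3, -0.7) → out
#4 (-2,12): internal coord -2 + (12)·τ' = -4.31099; -4.31099 ∉ [-1.3, -0.7) → out
#5 (-6,-20): internal coord -6 + (-20)·τ' = -2.14835; -2.14835 ∉ [-1.3, -0.7) → out
#6 (16,19): internal coord 16 + (19)·τ' = +12.34093; +12.34093 ∉ [-1.3, -0.7) → out
#7 (14,-22): internal coord 14 + (-22)·τ' = +18.23681; +18.23681 ∉ [-1.3, -0.7) → out

none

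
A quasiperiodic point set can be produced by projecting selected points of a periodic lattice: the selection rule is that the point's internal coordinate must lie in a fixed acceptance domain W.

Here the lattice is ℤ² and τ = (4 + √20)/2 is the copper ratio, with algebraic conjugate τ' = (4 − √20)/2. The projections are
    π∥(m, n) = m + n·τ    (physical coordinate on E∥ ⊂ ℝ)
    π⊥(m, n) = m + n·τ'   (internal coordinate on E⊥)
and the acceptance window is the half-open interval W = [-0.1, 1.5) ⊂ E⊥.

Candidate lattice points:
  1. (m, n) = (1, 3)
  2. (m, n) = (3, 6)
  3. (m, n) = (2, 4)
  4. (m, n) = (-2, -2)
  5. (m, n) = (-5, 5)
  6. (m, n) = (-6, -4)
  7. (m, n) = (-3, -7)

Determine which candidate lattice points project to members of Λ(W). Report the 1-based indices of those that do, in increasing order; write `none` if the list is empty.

Numerically τ ≈ 4.2361 and τ' = −1/τ ≈ -0.2361.
[1] lift (1,3): star map gives 0.2918; window check -0.1 ≤ 0.2918 < 1.5 is true → IN Λ
[2] lift (3,6): star map gives 1.5836; window check -0.1 ≤ 1.5836 < 1.5 is false → out
[3] lift (2,4): star map gives 1.0557; window check -0.1 ≤ 1.0557 < 1.5 is true → IN Λ
[4] lift (-2,-2): star map gives -1.5279; window check -0.1 ≤ -1.5279 < 1.5 is false → out
[5] lift (-5,5): star map gives -6.1803; window check -0.1 ≤ -6.1803 < 1.5 is false → out
[6] lift (-6,-4): star map gives -5.0557; window check -0.1 ≤ -5.0557 < 1.5 is false → out
[7] lift (-3,-7): star map gives -1.3475; window check -0.1 ≤ -1.3475 < 1.5 is false → out

1, 3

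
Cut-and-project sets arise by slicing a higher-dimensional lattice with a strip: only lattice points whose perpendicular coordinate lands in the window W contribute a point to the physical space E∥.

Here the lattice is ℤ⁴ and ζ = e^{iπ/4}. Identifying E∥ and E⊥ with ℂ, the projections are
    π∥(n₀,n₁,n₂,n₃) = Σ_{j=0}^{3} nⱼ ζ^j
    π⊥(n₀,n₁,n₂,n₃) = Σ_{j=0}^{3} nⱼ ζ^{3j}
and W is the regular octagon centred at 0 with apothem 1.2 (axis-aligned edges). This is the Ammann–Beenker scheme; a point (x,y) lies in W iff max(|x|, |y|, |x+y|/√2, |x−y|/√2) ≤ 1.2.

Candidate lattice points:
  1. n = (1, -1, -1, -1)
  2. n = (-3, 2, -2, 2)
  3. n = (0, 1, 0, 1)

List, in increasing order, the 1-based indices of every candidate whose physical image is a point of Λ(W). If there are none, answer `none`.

1

With ζ = e^{iπ/4} the internal vectors are ζ^0,ζ^3,ζ^6,ζ^9.
#1 (1, -1, -1, -1): internal (1.0000, -0.4142); octagon support 1.0000 vs apothem 1.2 → ∈ W
#2 (-3, 2, -2, 2): internal (-3.0000, 4.8284); octagon support 5.5355 vs apothem 1.2 → ∉ W
#3 (0, 1, 0, 1): internal (0.0000, 1.4142); octagon support 1.4142 vs apothem 1.2 → ∉ W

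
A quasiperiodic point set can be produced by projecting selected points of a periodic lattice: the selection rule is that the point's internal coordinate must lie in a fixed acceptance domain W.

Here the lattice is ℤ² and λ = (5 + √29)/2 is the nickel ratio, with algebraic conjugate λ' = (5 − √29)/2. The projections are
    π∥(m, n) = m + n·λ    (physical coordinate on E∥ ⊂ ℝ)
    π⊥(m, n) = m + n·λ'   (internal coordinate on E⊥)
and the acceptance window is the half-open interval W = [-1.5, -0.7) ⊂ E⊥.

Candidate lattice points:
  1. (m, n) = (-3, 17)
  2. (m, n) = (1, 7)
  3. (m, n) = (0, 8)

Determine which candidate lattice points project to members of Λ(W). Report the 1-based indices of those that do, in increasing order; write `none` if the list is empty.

none

Numerically λ ≈ 5.19258 and λ' = −1/λ ≈ -0.19258.
[1] lift (-3,17): star map gives -6.27390; window check -1.5 ≤ -6.27390 < -0.7 is false → out
[2] lift (1,7): star map gives -0.34808; window check -1.5 ≤ -0.34808 < -0.7 is false → out
[3] lift (0,8): star map gives -1.54066; window check -1.5 ≤ -1.54066 < -0.7 is false → out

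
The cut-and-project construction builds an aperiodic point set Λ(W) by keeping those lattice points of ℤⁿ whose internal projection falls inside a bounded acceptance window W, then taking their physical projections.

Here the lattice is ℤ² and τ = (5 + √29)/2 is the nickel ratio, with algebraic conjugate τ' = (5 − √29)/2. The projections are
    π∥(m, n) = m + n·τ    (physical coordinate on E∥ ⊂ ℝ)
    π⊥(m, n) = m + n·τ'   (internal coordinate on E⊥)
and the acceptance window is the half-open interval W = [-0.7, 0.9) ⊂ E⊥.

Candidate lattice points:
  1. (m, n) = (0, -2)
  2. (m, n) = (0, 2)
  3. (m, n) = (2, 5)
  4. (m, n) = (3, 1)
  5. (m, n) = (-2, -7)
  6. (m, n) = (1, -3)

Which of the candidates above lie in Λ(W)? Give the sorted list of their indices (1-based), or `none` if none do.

1, 2, 5

τ' = (5−√29)/2 ≈ -0.19258.
candidate 1: (m,n)=(0,-2) → π∥ = 0-2·τ ≈ -10.38516, π⊥ = 0-2·τ' ≈ 0.38516 ∈ [-0.7, 0.9) ⇒ IN Λ
candidate 2: (m,n)=(0,2) → π∥ = 0+2·τ ≈ 10.38516, π⊥ = 0+2·τ' ≈ -0.38516 ∈ [-0.7, 0.9) ⇒ IN Λ
candidate 3: (m,n)=(2,5) → π∥ = 2+5·τ ≈ 27.96291, π⊥ = 2+5·τ' ≈ 1.03709 ∉ [-0.7, 0.9) ⇒ out
candidate 4: (m,n)=(3,1) → π∥ = 3+1·τ ≈ 8.19258, π⊥ = 3+1·τ' ≈ 2.80742 ∉ [-0.7, 0.9) ⇒ out
candidate 5: (m,n)=(-2,-7) → π∥ = -2-7·τ ≈ -38.34808, π⊥ = -2-7·τ' ≈ -0.65192 ∈ [-0.7, 0.9) ⇒ IN Λ
candidate 6: (m,n)=(1,-3) → π∥ = 1-3·τ ≈ -14.57775, π⊥ = 1-3·τ' ≈ 1.57775 ∉ [-0.7, 0.9) ⇒ out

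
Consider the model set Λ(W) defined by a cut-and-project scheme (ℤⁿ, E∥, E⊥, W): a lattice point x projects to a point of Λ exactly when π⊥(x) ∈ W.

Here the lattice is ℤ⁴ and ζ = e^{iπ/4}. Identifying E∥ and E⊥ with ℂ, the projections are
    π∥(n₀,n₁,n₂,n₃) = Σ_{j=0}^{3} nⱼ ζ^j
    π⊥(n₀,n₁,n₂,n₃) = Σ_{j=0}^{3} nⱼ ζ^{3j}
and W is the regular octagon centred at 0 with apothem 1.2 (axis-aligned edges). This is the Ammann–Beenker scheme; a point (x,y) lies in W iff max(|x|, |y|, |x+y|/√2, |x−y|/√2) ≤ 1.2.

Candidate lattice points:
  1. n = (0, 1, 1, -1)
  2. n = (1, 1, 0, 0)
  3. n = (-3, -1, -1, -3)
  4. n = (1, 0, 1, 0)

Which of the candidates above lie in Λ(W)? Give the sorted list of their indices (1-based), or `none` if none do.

Internal map: ζ^{3j} for j=0..3 gives (1,0), (−√2/2,√2/2), (0,−1), (√2/2,√2/2).
#1 (0, 1, 1, -1): internal (-1.414214, -1.000000); octagon support 1.707107 vs apothem 1.2 → ∉ W
#2 (1, 1, 0, 0): internal (0.292893, 0.707107); octagon support 0.707107 vs apothem 1.2 → ∈ W
#3 (-3, -1, -1, -3): internal (-4.414214, -1.828427); octagon support 4.414214 vs apothem 1.2 → ∉ W
#4 (1, 0, 1, 0): internal (1.000000, -1.000000); octagon support 1.414214 vs apothem 1.2 → ∉ W

2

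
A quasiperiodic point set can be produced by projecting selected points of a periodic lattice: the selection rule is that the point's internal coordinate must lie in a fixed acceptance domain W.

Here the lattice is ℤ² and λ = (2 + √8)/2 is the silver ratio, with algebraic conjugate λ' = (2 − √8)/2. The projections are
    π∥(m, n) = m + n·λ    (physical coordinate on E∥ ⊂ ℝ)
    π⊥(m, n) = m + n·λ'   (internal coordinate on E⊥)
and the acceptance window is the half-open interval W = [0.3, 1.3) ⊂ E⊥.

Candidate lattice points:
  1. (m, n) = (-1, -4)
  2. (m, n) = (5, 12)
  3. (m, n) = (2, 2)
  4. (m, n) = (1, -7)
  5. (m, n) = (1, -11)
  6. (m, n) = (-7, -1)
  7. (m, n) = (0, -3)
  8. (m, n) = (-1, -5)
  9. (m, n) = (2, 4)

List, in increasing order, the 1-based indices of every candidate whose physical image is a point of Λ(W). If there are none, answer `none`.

1, 3, 7, 8, 9

λ' = (2−√8)/2 ≈ -0.414214.
#1 (-1,-4): internal coord -1 + (-4)·λ' = +0.656854; +0.656854 ∈ [0.3, 1.3) → IN Λ
#2 (5,12): internal coord 5 + (12)·λ' = +0.029437; +0.029437 ∉ [0.3, 1.3) → out
#3 (2,2): internal coord 2 + (2)·λ' = +1.171573; +1.171573 ∈ [0.3, 1.3) → IN Λ
#4 (1,-7): internal coord 1 + (-7)·λ' = +3.899495; +3.899495 ∉ [0.3, 1.3) → out
#5 (1,-11): internal coord 1 + (-11)·λ' = +5.556349; +5.556349 ∉ [0.3, 1.3) → out
#6 (-7,-1): internal coord -7 + (-1)·λ' = -6.585786; -6.585786 ∉ [0.3, 1.3) → out
#7 (0,-3): internal coord 0 + (-3)·λ' = +1.242641; +1.242641 ∈ [0.3, 1.3) → IN Λ
#8 (-1,-5): internal coord -1 + (-5)·λ' = +1.071068; +1.071068 ∈ [0.3, 1.3) → IN Λ
#9 (2,4): internal coord 2 + (4)·λ' = +0.343146; +0.343146 ∈ [0.3, 1.3) → IN Λ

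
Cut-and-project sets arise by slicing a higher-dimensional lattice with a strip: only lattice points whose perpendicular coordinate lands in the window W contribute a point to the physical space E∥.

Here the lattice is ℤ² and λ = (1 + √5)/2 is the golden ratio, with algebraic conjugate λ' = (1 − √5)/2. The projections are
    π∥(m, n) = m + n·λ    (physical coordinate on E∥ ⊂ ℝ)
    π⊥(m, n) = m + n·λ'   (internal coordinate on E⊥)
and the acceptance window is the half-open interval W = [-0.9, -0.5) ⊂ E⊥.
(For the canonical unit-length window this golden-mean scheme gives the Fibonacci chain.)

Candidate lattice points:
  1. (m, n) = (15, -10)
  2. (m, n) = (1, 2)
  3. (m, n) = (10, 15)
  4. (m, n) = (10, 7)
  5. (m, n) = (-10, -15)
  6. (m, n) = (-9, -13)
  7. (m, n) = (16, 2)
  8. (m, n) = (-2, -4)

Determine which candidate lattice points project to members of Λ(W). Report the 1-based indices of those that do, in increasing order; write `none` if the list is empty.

5

Numerically λ ≈ 1.6180 and λ' = −1/λ ≈ -0.6180.
#1 (15,-10): internal coord 15 + (-10)·λ' = +21.1803; +21.1803 ∉ [-0.9, -0.5) → out
#2 (1,2): internal coord 1 + (2)·λ' = -0.2361; -0.2361 ∉ [-0.9, -0.5) → out
#3 (10,15): internal coord 10 + (15)·λ' = +0.7295; +0.7295 ∉ [-0.9, -0.5) → out
#4 (10,7): internal coord 10 + (7)·λ' = +5.6738; +5.6738 ∉ [-0.9, -0.5) → out
#5 (-10,-15): internal coord -10 + (-15)·λ' = -0.7295; -0.7295 ∈ [-0.9, -0.5) → IN Λ
#6 (-9,-13): internal coord -9 + (-13)·λ' = -0.9656; -0.9656 ∉ [-0.9, -0.5) → out
#7 (16,2): internal coord 16 + (2)·λ' = +14.7639; +14.7639 ∉ [-0.9, -0.5) → out
#8 (-2,-4): internal coord -2 + (-4)·λ' = +0.4721; +0.4721 ∉ [-0.9, -0.5) → out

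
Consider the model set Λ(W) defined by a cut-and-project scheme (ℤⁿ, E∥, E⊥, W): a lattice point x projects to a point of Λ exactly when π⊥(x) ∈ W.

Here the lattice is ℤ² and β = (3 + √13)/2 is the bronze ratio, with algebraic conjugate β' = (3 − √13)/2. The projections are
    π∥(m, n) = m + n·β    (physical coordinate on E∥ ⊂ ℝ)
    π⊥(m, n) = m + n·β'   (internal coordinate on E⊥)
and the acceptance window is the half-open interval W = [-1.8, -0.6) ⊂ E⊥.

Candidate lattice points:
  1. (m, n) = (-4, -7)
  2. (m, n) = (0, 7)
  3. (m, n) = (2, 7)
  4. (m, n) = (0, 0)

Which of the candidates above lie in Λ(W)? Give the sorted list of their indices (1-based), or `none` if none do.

β' = (3−√13)/2 ≈ -0.30278.
candidate 1: (m,n)=(-4,-7) → π∥ = -4-7·β ≈ -27.11943, π⊥ = -4-7·β' ≈ -1.88057 ∉ [-1.8, -0.6) ⇒ out
candidate 2: (m,n)=(0,7) → π∥ = 0+7·β ≈ 23.11943, π⊥ = 0+7·β' ≈ -2.11943 ∉ [-1.8, -0.6) ⇒ out
candidate 3: (m,n)=(2,7) → π∥ = 2+7·β ≈ 25.11943, π⊥ = 2+7·β' ≈ -0.11943 ∉ [-1.8, -0.6) ⇒ out
candidate 4: (m,n)=(0,0) → π∥ = 0+0·β ≈ 0.00000, π⊥ = 0+0·β' ≈ 0.00000 ∉ [-1.8, -0.6) ⇒ out

none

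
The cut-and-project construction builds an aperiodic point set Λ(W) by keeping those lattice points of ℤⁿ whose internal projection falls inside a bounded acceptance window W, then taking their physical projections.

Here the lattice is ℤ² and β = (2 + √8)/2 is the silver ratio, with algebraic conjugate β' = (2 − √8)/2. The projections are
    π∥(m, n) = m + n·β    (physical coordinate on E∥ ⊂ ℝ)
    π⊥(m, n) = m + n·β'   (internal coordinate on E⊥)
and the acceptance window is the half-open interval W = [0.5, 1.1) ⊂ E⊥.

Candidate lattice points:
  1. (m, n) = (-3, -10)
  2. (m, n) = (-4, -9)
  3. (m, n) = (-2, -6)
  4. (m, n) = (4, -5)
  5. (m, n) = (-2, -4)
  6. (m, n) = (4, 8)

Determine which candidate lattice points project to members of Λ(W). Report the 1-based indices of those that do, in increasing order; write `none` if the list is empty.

6

Numerically β ≈ 2.41421 and β' = −1/β ≈ -0.41421.
[1] lift (-3,-10): star map gives 1.14214; window check 0.5 ≤ 1.14214 < 1.1 is false → out
[2] lift (-4,-9): star map gives -0.27208; window check 0.5 ≤ -0.27208 < 1.1 is false → out
[3] lift (-2,-6): star map gives 0.48528; window check 0.5 ≤ 0.48528 < 1.1 is false → out
[4] lift (4,-5): star map gives 6.07107; window check 0.5 ≤ 6.07107 < 1.1 is false → out
[5] lift (-2,-4): star map gives -0.34315; window check 0.5 ≤ -0.34315 < 1.1 is false → out
[6] lift (4,8): star map gives 0.68629; window check 0.5 ≤ 0.68629 < 1.1 is true → IN Λ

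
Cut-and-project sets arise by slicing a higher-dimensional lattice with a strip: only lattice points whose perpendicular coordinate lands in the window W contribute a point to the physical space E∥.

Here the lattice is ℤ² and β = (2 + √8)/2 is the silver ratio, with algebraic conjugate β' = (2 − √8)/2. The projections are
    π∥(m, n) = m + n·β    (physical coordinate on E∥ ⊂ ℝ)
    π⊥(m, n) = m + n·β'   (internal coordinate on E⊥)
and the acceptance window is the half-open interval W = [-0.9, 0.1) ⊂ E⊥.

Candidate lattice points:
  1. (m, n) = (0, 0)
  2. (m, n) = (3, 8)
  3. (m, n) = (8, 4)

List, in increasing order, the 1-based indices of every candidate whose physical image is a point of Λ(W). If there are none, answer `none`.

Numerically β ≈ 2.41421 and β' = −1/β ≈ -0.41421.
[1] lift (0,0): star map gives 0.00000; window check -0.9 ≤ 0.00000 < 0.1 is true → IN Λ
[2] lift (3,8): star map gives -0.31371; window check -0.9 ≤ -0.31371 < 0.1 is true → IN Λ
[3] lift (8,4): star map gives 6.34315; window check -0.9 ≤ 6.34315 < 0.1 is false → out

1, 2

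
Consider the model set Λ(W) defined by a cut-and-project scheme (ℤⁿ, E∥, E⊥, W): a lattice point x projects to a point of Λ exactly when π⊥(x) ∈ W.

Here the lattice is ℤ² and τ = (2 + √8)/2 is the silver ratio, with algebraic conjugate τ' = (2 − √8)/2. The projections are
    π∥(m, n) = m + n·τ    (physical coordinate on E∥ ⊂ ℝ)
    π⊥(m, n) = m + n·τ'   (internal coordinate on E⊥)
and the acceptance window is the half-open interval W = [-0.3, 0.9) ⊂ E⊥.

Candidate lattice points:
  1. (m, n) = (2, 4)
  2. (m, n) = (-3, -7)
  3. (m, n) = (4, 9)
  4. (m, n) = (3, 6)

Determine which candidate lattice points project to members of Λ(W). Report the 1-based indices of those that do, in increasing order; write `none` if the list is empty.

1, 2, 3, 4

Compute τ' = (2−√8)/2 = -0.41421, so π⊥(m,n) = m -0.41421·n.
#1 (2,4): internal coord 2 + (4)·τ' = +0.34315; +0.34315 ∈ [-0.3, 0.9) → IN Λ
#2 (-3,-7): internal coord -3 + (-7)·τ' = -0.10051; -0.10051 ∈ [-0.3, 0.9) → IN Λ
#3 (4,9): internal coord 4 + (9)·τ' = +0.27208; +0.27208 ∈ [-0.3, 0.9) → IN Λ
#4 (3,6): internal coord 3 + (6)·τ' = +0.51472; +0.51472 ∈ [-0.3, 0.9) → IN Λ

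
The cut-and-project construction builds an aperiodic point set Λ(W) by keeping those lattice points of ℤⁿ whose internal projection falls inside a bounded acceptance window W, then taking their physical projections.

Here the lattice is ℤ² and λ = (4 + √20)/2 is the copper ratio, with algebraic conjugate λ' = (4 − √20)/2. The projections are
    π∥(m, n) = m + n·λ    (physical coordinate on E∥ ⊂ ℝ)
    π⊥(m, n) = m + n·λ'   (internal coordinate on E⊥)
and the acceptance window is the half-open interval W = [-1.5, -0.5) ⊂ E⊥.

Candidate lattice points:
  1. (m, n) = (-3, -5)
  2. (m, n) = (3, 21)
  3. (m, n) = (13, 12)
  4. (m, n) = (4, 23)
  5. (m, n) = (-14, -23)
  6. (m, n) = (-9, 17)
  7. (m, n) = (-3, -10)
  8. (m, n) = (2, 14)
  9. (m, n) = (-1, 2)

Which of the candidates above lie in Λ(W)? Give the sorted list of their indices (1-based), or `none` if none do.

4, 7, 8, 9

Numerically λ ≈ 4.236068 and λ' = −1/λ ≈ -0.236068.
[1] lift (-3,-5): star map gives -1.819660; window check -1.5 ≤ -1.819660 < -0.5 is false → out
[2] lift (3,21): star map gives -1.957428; window check -1.5 ≤ -1.957428 < -0.5 is false → out
[3] lift (13,12): star map gives 10.167184; window check -1.5 ≤ 10.167184 < -0.5 is false → out
[4] lift (4,23): star map gives -1.429563; window check -1.5 ≤ -1.429563 < -0.5 is true → IN Λ
[5] lift (-14,-23): star map gives -8.570437; window check -1.5 ≤ -8.570437 < -0.5 is false → out
[6] lift (-9,17): star map gives -13.013156; window check -1.5 ≤ -13.013156 < -0.5 is false → out
[7] lift (-3,-10): star map gives -0.639320; window check -1.5 ≤ -0.639320 < -0.5 is true → IN Λ
[8] lift (2,14): star map gives -1.304952; window check -1.5 ≤ -1.304952 < -0.5 is true → IN Λ
[9] lift (-1,2): star map gives -1.472136; window check -1.5 ≤ -1.472136 < -0.5 is true → IN Λ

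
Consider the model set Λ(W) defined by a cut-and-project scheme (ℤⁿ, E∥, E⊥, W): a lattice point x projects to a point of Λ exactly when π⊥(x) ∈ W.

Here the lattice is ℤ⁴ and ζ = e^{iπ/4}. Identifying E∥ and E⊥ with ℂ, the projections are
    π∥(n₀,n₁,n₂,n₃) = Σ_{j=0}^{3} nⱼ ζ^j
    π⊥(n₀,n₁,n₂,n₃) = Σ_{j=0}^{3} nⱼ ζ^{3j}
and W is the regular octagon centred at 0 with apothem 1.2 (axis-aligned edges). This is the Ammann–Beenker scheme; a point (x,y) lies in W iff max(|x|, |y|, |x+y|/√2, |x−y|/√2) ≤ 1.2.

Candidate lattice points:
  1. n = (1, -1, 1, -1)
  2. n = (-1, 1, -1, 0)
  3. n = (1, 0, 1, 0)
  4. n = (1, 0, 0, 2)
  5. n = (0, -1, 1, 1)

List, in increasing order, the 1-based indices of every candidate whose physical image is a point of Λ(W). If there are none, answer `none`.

π⊥(n) = n₀ + n₁ζ³ + n₂ζ⁶ + n₃ζ⁹ where ζ = e^{iπ/4}.
candidate 1: n = (1, -1, 1, -1) → π⊥ ≈ (+1.0000, -2.4142); max(|x|,|y|,|x±y|/√2) = 2.4142 > 1.2 ⇒ ∉ W
candidate 2: n = (-1, 1, -1, 0) → π⊥ ≈ (-1.7071, +1.7071); max(|x|,|y|,|x±y|/√2) = 2.4142 > 1.2 ⇒ ∉ W
candidate 3: n = (1, 0, 1, 0) → π⊥ ≈ (+1.0000, -1.0000); max(|x|,|y|,|x±y|/√2) = 1.4142 > 1.2 ⇒ ∉ W
candidate 4: n = (1, 0, 0, 2) → π⊥ ≈ (+2.4142, +1.4142); max(|x|,|y|,|x±y|/√2) = 2.7071 > 1.2 ⇒ ∉ W
candidate 5: n = (0, -1, 1, 1) → π⊥ ≈ (+1.4142, -1.0000); max(|x|,|y|,|x±y|/√2) = 1.7071 > 1.2 ⇒ ∉ W

none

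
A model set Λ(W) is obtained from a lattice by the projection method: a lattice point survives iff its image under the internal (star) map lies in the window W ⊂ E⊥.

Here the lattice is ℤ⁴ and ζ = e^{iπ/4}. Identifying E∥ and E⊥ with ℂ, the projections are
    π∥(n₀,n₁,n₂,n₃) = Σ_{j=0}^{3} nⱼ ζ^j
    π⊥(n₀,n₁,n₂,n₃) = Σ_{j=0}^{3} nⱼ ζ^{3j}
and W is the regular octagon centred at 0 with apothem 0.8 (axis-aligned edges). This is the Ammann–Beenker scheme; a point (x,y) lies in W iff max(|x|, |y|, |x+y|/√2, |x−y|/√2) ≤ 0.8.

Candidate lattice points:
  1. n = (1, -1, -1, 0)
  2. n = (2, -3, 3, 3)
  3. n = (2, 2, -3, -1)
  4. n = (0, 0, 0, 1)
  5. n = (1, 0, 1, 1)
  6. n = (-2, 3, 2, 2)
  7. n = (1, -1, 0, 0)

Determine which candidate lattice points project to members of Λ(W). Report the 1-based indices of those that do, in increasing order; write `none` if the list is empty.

none

Internal map: ζ^{3j} for j=0..3 gives (1,0), (−√2/2,√2/2), (0,−1), (√2/2,√2/2).
candidate 1: n = (1, -1, -1, 0) → π⊥ ≈ (+1.7071, +0.2929); max(|x|,|y|,|x±y|/√2) = 1.7071 > 0.8 ⇒ ∉ W
candidate 2: n = (2, -3, 3, 3) → π⊥ ≈ (+6.2426, -3.0000); max(|x|,|y|,|x±y|/√2) = 6.5355 > 0.8 ⇒ ∉ W
candidate 3: n = (2, 2, -3, -1) → π⊥ ≈ (-0.1213, +3.7071); max(|x|,|y|,|x±y|/√2) = 3.7071 > 0.8 ⇒ ∉ W
candidate 4: n = (0, 0, 0, 1) → π⊥ ≈ (+0.7071, +0.7071); max(|x|,|y|,|x±y|/√2) = 1.0000 > 0.8 ⇒ ∉ W
candidate 5: n = (1, 0, 1, 1) → π⊥ ≈ (+1.7071, -0.2929); max(|x|,|y|,|x±y|/√2) = 1.7071 > 0.8 ⇒ ∉ W
candidate 6: n = (-2, 3, 2, 2) → π⊥ ≈ (-2.7071, +1.5355); max(|x|,|y|,|x±y|/√2) = 3.0000 > 0.8 ⇒ ∉ W
candidate 7: n = (1, -1, 0, 0) → π⊥ ≈ (+1.7071, -0.7071); max(|x|,|y|,|x±y|/√2) = 1.7071 > 0.8 ⇒ ∉ W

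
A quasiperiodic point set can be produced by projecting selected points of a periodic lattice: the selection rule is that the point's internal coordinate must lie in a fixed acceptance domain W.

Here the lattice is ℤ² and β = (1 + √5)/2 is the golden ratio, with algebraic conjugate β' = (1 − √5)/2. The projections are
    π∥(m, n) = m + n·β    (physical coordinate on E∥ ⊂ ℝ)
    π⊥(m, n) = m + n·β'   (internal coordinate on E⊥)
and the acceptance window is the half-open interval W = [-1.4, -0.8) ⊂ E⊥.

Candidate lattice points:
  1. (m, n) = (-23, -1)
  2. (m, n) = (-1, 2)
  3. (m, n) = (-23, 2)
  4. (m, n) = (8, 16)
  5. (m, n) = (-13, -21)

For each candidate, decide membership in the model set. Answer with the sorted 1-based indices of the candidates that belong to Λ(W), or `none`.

Numerically β ≈ 1.61803 and β' = −1/β ≈ -0.61803.
[1] lift (-23,-1): star map gives -22.38197; window check -1.4 ≤ -22.38197 < -0.8 is false → out
[2] lift (-1,2): star map gives -2.23607; window check -1.4 ≤ -2.23607 < -0.8 is false → out
[3] lift (-23,2): star map gives -24.23607; window check -1.4 ≤ -24.23607 < -0.8 is false → out
[4] lift (8,16): star map gives -1.88854; window check -1.4 ≤ -1.88854 < -0.8 is false → out
[5] lift (-13,-21): star map gives -0.02129; window check -1.4 ≤ -0.02129 < -0.8 is false → out

none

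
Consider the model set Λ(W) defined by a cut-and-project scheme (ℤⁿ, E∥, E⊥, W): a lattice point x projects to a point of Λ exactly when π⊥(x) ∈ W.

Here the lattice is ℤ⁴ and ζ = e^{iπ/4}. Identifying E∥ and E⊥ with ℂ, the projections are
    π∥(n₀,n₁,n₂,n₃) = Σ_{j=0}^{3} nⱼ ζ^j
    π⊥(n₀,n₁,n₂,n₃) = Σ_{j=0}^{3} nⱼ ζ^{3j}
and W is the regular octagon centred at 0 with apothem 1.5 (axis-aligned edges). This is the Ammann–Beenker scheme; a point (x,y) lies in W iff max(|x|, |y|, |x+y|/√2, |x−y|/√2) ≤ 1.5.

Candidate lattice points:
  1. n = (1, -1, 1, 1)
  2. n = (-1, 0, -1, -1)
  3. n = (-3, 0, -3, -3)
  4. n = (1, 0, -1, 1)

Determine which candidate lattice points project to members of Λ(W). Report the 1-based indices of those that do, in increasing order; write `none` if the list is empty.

Internal map: ζ^{3j} for j=0..3 gives (1,0), (−√2/2,√2/2), (0,−1), (√2/2,√2/2).
candidate 1: n = (1, -1, 1, 1) → π⊥ ≈ (+2.41421, -1.00000); max(|x|,|y|,|x±y|/√2) = 2.41421 > 1.5 ⇒ ∉ W
candidate 2: n = (-1, 0, -1, -1) → π⊥ ≈ (-1.70711, +0.29289); max(|x|,|y|,|x±y|/√2) = 1.70711 > 1.5 ⇒ ∉ W
candidate 3: n = (-3, 0, -3, -3) → π⊥ ≈ (-5.12132, +0.87868); max(|x|,|y|,|x±y|/√2) = 5.12132 > 1.5 ⇒ ∉ W
candidate 4: n = (1, 0, -1, 1) → π⊥ ≈ (+1.70711, +1.70711); max(|x|,|y|,|x±y|/√2) = 2.41421 > 1.5 ⇒ ∉ W

none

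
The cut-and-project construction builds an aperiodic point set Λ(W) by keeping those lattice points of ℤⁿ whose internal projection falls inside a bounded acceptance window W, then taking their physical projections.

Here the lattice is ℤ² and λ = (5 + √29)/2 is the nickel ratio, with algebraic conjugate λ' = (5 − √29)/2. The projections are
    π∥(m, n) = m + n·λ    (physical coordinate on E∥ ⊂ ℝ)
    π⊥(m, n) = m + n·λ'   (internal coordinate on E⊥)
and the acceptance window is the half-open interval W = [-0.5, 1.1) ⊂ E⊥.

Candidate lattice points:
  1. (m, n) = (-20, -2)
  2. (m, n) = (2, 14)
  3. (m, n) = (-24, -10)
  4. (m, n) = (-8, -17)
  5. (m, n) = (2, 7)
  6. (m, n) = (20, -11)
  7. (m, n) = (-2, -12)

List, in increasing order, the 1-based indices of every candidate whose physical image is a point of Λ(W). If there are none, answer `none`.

5, 7

λ' = (5−√29)/2 ≈ -0.19258.
[1] lift (-20,-2): star map gives -19.61484; window check -0.5 ≤ -19.61484 < 1.1 is false → out
[2] lift (2,14): star map gives -0.69615; window check -0.5 ≤ -0.69615 < 1.1 is false → out
[3] lift (-24,-10): star map gives -22.07418; window check -0.5 ≤ -22.07418 < 1.1 is false → out
[4] lift (-8,-17): star map gives -4.72610; window check -0.5 ≤ -4.72610 < 1.1 is false → out
[5] lift (2,7): star map gives 0.65192; window check -0.5 ≤ 0.65192 < 1.1 is true → IN Λ
[6] lift (20,-11): star map gives 22.11841; window check -0.5 ≤ 22.11841 < 1.1 is false → out
[7] lift (-2,-12): star map gives 0.31099; window check -0.5 ≤ 0.31099 < 1.1 is true → IN Λ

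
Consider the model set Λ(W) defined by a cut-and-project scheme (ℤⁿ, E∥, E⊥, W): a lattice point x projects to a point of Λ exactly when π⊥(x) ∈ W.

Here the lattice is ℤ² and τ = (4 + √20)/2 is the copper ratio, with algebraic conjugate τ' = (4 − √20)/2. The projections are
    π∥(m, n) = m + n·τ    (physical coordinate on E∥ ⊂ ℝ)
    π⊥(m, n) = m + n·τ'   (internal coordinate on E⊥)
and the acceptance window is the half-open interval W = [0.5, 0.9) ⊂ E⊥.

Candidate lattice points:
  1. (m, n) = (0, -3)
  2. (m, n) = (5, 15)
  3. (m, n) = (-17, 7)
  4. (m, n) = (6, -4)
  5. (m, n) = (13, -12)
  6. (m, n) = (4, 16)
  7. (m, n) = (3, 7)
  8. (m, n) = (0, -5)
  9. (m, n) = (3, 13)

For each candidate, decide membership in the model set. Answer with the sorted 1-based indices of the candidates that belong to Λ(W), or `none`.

τ' = (4−√20)/2 ≈ -0.23607.
candidate 1: (m,n)=(0,-3) → π∥ = 0-3·τ ≈ -12.70820, π⊥ = 0-3·τ' ≈ 0.70820 ∈ [0.5, 0.9) ⇒ IN Λ
candidate 2: (m,n)=(5,15) → π∥ = 5+15·τ ≈ 68.54102, π⊥ = 5+15·τ' ≈ 1.45898 ∉ [0.5, 0.9) ⇒ out
candidate 3: (m,n)=(-17,7) → π∥ = -17+7·τ ≈ 12.65248, π⊥ = -17+7·τ' ≈ -18.65248 ∉ [0.5, 0.9) ⇒ out
candidate 4: (m,n)=(6,-4) → π∥ = 6-4·τ ≈ -10.94427, π⊥ = 6-4·τ' ≈ 6.94427 ∉ [0.5, 0.9) ⇒ out
candidate 5: (m,n)=(13,-12) → π∥ = 13-12·τ ≈ -37.83282, π⊥ = 13-12·τ' ≈ 15.83282 ∉ [0.5, 0.9) ⇒ out
candidate 6: (m,n)=(4,16) → π∥ = 4+16·τ ≈ 71.77709, π⊥ = 4+16·τ' ≈ 0.22291 ∉ [0.5, 0.9) ⇒ out
candidate 7: (m,n)=(3,7) → π∥ = 3+7·τ ≈ 32.65248, π⊥ = 3+7·τ' ≈ 1.34752 ∉ [0.5, 0.9) ⇒ out
candidate 8: (m,n)=(0,-5) → π∥ = 0-5·τ ≈ -21.18034, π⊥ = 0-5·τ' ≈ 1.18034 ∉ [0.5, 0.9) ⇒ out
candidate 9: (m,n)=(3,13) → π∥ = 3+13·τ ≈ 58.06888, π⊥ = 3+13·τ' ≈ -0.06888 ∉ [0.5, 0.9) ⇒ out

1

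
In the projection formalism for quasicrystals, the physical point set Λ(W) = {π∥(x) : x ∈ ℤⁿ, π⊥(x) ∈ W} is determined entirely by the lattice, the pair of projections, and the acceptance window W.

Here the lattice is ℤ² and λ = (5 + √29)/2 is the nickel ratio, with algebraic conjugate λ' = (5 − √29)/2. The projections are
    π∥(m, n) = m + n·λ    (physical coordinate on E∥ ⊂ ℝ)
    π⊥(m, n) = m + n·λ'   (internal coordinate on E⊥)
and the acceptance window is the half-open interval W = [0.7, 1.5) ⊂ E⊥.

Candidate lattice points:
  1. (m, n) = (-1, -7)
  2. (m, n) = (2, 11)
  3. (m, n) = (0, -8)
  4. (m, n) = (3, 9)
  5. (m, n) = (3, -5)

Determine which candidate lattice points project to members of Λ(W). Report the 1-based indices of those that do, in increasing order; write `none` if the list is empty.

Numerically λ ≈ 5.19258 and λ' = −1/λ ≈ -0.19258.
#1 (-1,-7): internal coord -1 + (-7)·λ' = +0.34808; +0.34808 ∉ [0.7, 1.5) → out
#2 (2,11): internal coord 2 + (11)·λ' = -0.11841; -0.11841 ∉ [0.7, 1.5) → out
#3 (0,-8): internal coord 0 + (-8)·λ' = +1.54066; +1.54066 ∉ [0.7, 1.5) → out
#4 (3,9): internal coord 3 + (9)·λ' = +1.26676; +1.26676 ∈ [0.7, 1.5) → IN Λ
#5 (3,-5): internal coord 3 + (-5)·λ' = +3.96291; +3.96291 ∉ [0.7, 1.5) → out

4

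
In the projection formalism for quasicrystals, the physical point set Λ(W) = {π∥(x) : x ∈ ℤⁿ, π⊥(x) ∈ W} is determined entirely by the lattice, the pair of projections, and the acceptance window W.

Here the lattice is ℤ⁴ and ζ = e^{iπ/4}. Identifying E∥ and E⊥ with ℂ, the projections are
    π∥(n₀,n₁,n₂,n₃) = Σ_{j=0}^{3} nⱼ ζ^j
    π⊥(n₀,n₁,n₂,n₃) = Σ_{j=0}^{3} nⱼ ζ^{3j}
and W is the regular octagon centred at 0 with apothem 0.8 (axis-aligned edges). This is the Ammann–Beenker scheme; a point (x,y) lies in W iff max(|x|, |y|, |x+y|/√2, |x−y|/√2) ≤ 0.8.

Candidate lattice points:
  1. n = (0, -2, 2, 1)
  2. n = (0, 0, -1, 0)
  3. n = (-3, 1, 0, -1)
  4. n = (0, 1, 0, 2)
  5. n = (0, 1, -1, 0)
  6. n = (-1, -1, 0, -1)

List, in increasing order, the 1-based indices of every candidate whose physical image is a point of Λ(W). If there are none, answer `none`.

none

Internal map: ζ^{3j} for j=0..3 gives (1,0), (−√2/2,√2/2), (0,−1), (√2/2,√2/2).
candidate 1: n = (0, -2, 2, 1) → π⊥ ≈ (+2.121320, -2.707107); max(|x|,|y|,|x±y|/√2) = 3.414214 > 0.8 ⇒ ∉ W
candidate 2: n = (0, 0, -1, 0) → π⊥ ≈ (+0.000000, +1.000000); max(|x|,|y|,|x±y|/√2) = 1.000000 > 0.8 ⇒ ∉ W
candidate 3: n = (-3, 1, 0, -1) → π⊥ ≈ (-4.414214, +0.000000); max(|x|,|y|,|x±y|/√2) = 4.414214 > 0.8 ⇒ ∉ W
candidate 4: n = (0, 1, 0, 2) → π⊥ ≈ (+0.707107, +2.121320); max(|x|,|y|,|x±y|/√2) = 2.121320 > 0.8 ⇒ ∉ W
candidate 5: n = (0, 1, -1, 0) → π⊥ ≈ (-0.707107, +1.707107); max(|x|,|y|,|x±y|/√2) = 1.707107 > 0.8 ⇒ ∉ W
candidate 6: n = (-1, -1, 0, -1) → π⊥ ≈ (-1.000000, -1.414214); max(|x|,|y|,|x±y|/√2) = 1.707107 > 0.8 ⇒ ∉ W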